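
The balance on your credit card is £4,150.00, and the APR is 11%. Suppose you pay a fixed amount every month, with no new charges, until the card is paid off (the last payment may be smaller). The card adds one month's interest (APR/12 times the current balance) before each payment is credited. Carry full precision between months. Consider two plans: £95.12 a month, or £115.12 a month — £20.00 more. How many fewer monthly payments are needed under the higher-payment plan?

12 fewer payments

Monthly rate r = 11%/12 = 0.916667% = 0.00916667.
At £95.12/mo: n = ⌈−ln(1 − rB₀/P)/ln(1+r)⌉ = 56 payments (last £92.21); total interest = total paid − £4,150.00 = £1,173.81.
At £115.12/mo: 44 payments (last £110.81); total interest £910.97.
Payments saved = 56 − 44 = 12.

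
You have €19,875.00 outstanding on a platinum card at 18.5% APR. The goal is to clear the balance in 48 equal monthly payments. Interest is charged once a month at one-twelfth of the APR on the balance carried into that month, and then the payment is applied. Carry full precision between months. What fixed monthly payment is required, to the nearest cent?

Monthly rate r = 18.5%/12 = 1.54167% = 0.0154167.
Level-payment amortization: P = B₀·r / (1 − (1+r)^(−n)) = 19875.00·0.0154167 / (1 − 1.01542^(−48)).
Denominator 1 − (1+r)^(−48) = 0.52018458.
P = 306.406 / 0.52018458 ≈ 589.03.

€589.03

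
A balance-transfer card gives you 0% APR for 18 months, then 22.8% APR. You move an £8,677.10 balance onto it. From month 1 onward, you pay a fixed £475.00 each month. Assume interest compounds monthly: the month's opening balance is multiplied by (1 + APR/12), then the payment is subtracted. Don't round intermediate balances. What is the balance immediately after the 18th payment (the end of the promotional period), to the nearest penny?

Promo months 1–18 at r₀ = 0%/12 = 0; months 19+ at r₁ = 22.8%/12 = 0.019.
After month 18 (no interest yet): B = £8,677.10 − 18·£475.00 = £127.10.

£127.10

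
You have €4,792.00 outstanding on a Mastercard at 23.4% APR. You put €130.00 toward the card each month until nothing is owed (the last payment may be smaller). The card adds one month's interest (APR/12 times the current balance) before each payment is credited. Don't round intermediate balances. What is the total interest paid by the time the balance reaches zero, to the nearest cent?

€3,748.39

Monthly rate r = 23.4%/12 = 1.95% = 0.0195.
Payoff takes n = ⌈−ln(1 − rB₀/P)/ln(1+r)⌉ = ⌈65.693⌉ = 66 payments; the last is €90.39.
Total paid = 65·€130.00 + €90.39 = €8,540.39.
Total interest = total paid − principal = €8,540.39 − €4,792.00 = €3,748.39.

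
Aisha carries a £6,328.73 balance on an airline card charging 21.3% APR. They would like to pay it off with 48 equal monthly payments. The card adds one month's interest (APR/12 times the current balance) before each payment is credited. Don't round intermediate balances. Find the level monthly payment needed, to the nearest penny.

Monthly rate r = 21.3%/12 = 1.775% = 0.01775.
Level-payment amortization: P = B₀·r / (1 − (1+r)^(−n)) = 6328.73·0.01775 / (1 − 1.01775^(−48)).
Denominator 1 − (1+r)^(−48) = 0.570239329.
P = 112.335 / 0.570239329 ≈ 197.00.

£197.00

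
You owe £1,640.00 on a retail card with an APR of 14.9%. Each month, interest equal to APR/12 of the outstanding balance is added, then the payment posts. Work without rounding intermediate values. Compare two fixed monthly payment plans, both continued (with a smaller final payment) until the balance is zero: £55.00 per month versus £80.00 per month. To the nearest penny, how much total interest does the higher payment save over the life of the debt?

£156.62

Monthly rate r = 14.9%/12 = 1.24167% = 0.0124167.
At £55.00/mo: n = ⌈−ln(1 − rB₀/P)/ln(1+r)⌉ = 38 payments (last £26.08); total interest = total paid − £1,640.00 = £421.08.
At £80.00/mo: 24 payments (last £64.46); total interest £264.46.
Interest saved = £421.08 − £264.46 = £156.62.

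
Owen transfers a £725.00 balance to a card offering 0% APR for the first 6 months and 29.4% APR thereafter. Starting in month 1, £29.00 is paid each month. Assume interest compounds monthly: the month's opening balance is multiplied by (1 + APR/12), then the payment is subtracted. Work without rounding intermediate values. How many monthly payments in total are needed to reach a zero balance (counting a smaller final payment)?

Promo months 1–6 at r₀ = 0%/12 = 0; months 7+ at r₁ = 29.4%/12 = 0.0245.
After month 6 (no interest yet): B = £725.00 − 6·£29.00 = £551.00.
Then at r₁ with £29.00/mo: n₂ = −ln(1 − r₁·B/P)/ln(1+r₁) ≈ 25.88 → 26 more payments.

32 months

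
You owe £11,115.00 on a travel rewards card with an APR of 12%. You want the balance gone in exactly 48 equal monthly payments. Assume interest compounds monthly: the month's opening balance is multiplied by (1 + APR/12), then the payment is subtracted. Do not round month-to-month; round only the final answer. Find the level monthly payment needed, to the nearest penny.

Monthly rate r = 12%/12 = 1% = 0.01.
Level-payment amortization: P = B₀·r / (1 − (1+r)^(−n)) = 11115.00·0.01 / (1 − 1.01^(−48)).
Denominator 1 − (1+r)^(−48) = 0.379739595.
P = 111.15 / 0.379739595 ≈ 292.70.

£292.70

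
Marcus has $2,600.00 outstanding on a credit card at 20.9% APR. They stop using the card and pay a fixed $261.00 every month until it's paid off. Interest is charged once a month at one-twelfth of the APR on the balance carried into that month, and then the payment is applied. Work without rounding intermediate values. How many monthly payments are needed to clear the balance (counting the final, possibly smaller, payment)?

12 payments

Monthly rate r = 20.9%/12 = 1.74167% = 0.0174167.
Recurrence: B ← B·(1+r) − $261.00.
Month 1: interest $45.28; balance after payment $2,384.28.
Month 2: interest $41.53; balance after payment $2,164.81.
Closed form: n = −ln(1 − rB₀/P)/ln(1+r) = −ln(0.8265)/ln(1.01742) ≈ 11.036, so the balance reaches zero during payment 12.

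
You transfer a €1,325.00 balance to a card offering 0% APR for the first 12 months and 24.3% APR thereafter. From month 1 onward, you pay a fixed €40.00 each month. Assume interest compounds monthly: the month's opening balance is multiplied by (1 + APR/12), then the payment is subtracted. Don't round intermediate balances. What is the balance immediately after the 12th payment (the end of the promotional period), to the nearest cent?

Promo months 1–12 at r₀ = 0%/12 = 0; months 13+ at r₁ = 24.3%/12 = 0.02025.
After month 12 (no interest yet): B = €1,325.00 − 12·€40.00 = €845.00.

€845.00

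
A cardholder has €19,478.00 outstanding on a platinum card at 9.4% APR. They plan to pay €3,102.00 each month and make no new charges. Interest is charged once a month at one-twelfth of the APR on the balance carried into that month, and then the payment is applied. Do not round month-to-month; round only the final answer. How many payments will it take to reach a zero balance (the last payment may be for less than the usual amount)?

7 payments

Monthly rate r = 9.4%/12 = 0.783333% = 0.00783333.
Recurrence: B ← B·(1+r) − €3,102.00.
Month 1: interest €152.58; balance after payment €16,528.58.
Month 2: interest €129.47; balance after payment €13,556.05.
Closed form: n = −ln(1 − rB₀/P)/ln(1+r) = −ln(0.95081)/ln(1.00783) ≈ 6.464, so the balance reaches zero during payment 7.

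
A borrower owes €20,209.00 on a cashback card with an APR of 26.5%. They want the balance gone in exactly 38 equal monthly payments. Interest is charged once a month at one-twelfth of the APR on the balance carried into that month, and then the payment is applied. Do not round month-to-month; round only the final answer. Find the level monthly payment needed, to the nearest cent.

€791.33

Monthly rate r = 26.5%/12 = 2.20833% = 0.0220833.
Level-payment amortization: P = B₀·r / (1 − (1+r)^(−n)) = 20209.00·0.0220833 / (1 − 1.02208^(−38)).
Denominator 1 − (1+r)^(−38) = 0.563966002.
P = 446.282 / 0.563966002 ≈ 791.33.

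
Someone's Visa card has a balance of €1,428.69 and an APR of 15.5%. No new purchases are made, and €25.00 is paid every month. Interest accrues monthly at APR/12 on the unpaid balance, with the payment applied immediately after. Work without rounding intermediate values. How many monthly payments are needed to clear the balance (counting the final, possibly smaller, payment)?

105 months

Monthly rate r = 15.5%/12 = 1.29167% = 0.0129167.
Recurrence: B ← B·(1+r) − €25.00.
Month 1: interest €18.45; balance after payment €1,422.14.
Month 2: interest €18.37; balance after payment €1,415.51.
Closed form: n = −ln(1 − rB₀/P)/ln(1+r) = −ln(0.26184)/ln(1.01292) ≈ 104.411, so the balance reaches zero during payment 105.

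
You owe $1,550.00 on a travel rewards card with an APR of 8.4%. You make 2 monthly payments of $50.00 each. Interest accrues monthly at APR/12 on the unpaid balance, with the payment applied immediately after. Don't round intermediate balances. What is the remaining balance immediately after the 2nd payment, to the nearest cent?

$1,471.43

Monthly rate r = 8.4%/12 = 0.7% = 0.007.
Each month: B ← B·(1+r) − $50.00.
Month 1: interest $10.85; balance after payment $1,510.85.
Month 2: interest $10.58; balance after payment $1,471.43.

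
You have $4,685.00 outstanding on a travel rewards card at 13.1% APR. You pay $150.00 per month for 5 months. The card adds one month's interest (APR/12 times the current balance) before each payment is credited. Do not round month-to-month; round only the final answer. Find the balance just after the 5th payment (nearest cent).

Monthly rate r = 13.1%/12 = 1.09167% = 0.0109167.
Each month: B ← B·(1+r) − $150.00.
Month 1: interest $51.14; balance after payment $4,586.14.
Month 2: interest $50.07; balance after payment $4,486.21.
Month 3: interest $48.97; balance after payment $4,385.18.
Month 4: interest $47.87; balance after payment $4,283.06.
Month 5: interest $46.76; balance after payment $4,179.81.

$4,179.81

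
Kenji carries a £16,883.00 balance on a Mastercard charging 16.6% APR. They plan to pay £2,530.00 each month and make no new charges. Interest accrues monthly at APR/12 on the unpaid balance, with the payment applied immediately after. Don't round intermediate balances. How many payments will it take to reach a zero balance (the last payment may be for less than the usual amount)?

8 months

Monthly rate r = 16.6%/12 = 1.38333% = 0.0138333.
Recurrence: B ← B·(1+r) − £2,530.00.
Month 1: interest £233.55; balance after payment £14,586.55.
Month 2: interest £201.78; balance after payment £12,258.33.
Closed form: n = −ln(1 − rB₀/P)/ln(1+r) = −ln(0.90769)/ln(1.01383) ≈ 7.050, so the balance reaches zero during payment 8.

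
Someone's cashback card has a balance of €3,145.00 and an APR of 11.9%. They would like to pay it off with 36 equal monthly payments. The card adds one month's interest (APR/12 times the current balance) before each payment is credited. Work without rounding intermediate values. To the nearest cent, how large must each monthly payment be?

€104.31

Monthly rate r = 11.9%/12 = 0.991667% = 0.00991667.
Level-payment amortization: P = B₀·r / (1 − (1+r)^(−n)) = 3145.00·0.00991667 / (1 − 1.00992^(−36)).
Denominator 1 − (1+r)^(−36) = 0.298995864.
P = 31.1879 / 0.298995864 ≈ 104.31.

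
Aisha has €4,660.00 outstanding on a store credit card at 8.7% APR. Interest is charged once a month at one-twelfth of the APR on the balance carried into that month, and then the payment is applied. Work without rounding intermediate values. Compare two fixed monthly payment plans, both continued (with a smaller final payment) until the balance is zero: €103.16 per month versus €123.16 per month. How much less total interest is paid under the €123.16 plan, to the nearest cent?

€199.09

Monthly rate r = 8.7%/12 = 0.725% = 0.00725.
At €103.16/mo: n = ⌈−ln(1 − rB₀/P)/ln(1+r)⌉ = 55 payments (last €95.23); total interest = total paid − €4,660.00 = €1,005.87.
At €123.16/mo: 45 payments (last €47.74); total interest €806.78.
Interest saved = €1,005.87 − €806.78 = €199.09.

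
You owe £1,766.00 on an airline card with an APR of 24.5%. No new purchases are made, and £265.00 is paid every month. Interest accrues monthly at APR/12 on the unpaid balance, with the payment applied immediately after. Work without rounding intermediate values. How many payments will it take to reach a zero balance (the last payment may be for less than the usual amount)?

Monthly rate r = 24.5%/12 = 2.04167% = 0.0204167.
Recurrence: B ← B·(1+r) − £265.00.
Month 1: interest £36.06; balance after payment £1,537.06.
Month 2: interest £31.38; balance after payment £1,303.44.
Closed form: n = −ln(1 − rB₀/P)/ln(1+r) = −ln(0.86394)/ln(1.02042) ≈ 7.236, so the balance reaches zero during payment 8.

8 months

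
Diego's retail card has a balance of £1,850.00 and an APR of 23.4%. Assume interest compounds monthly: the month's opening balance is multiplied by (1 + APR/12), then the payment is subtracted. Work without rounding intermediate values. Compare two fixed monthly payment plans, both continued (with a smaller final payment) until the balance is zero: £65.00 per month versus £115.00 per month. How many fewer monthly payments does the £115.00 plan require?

22 fewer payments

Monthly rate r = 23.4%/12 = 1.95% = 0.0195.
At £65.00/mo: n = ⌈−ln(1 − rB₀/P)/ln(1+r)⌉ = 42 payments (last £60.21); total interest = total paid − £1,850.00 = £875.21.
At £115.00/mo: 20 payments (last £56.85); total interest £391.85.
Payments saved = 42 − 20 = 22.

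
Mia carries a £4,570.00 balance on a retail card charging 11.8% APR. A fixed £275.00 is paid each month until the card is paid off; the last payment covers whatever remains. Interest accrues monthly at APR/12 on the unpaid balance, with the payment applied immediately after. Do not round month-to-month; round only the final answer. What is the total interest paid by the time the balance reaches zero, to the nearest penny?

£444.55

Monthly rate r = 11.8%/12 = 0.983333% = 0.00983333.
Payoff takes n = ⌈−ln(1 − rB₀/P)/ln(1+r)⌉ = ⌈18.234⌉ = 19 payments; the last is £64.55.
Total paid = 18·£275.00 + £64.55 = £5,014.55.
Total interest = total paid − principal = £5,014.55 − £4,570.00 = £444.55.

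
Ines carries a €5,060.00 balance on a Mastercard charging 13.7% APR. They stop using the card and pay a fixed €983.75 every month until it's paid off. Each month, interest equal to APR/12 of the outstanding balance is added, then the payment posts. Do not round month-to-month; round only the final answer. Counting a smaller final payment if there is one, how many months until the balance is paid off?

Monthly rate r = 13.7%/12 = 1.14167% = 0.0114167.
Recurrence: B ← B·(1+r) − €983.75.
Month 1: interest €57.77; balance after payment €4,134.02.
Month 2: interest €47.20; balance after payment €3,197.47.
Month 3: interest €36.50; balance after payment €2,250.22.
Month 4: interest €25.69; balance after payment €1,292.16.
Month 5: interest €14.75; balance after payment €323.16.
Month 6: interest €3.69; balance after payment €0.00.

6 months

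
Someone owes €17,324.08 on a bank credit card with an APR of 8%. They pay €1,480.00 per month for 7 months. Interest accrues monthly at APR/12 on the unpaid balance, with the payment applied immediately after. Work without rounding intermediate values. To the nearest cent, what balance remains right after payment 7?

€7,579.37

Monthly rate r = 8%/12 = 0.666667% = 0.00666667.
Each month: B ← B·(1+r) − €1,480.00.
Month 1: interest €115.49; balance after payment €15,959.57.
Month 2: interest €106.40; balance after payment €14,585.97.
Month 3: interest €97.24; balance after payment €13,203.21.
Month 4: interest €88.02; balance after payment €11,811.23.
Month 5: interest €78.74; balance after payment €10,409.97.
Month 6: interest €69.40; balance after payment €8,999.37.
Month 7: interest €60.00; balance after payment €7,579.37.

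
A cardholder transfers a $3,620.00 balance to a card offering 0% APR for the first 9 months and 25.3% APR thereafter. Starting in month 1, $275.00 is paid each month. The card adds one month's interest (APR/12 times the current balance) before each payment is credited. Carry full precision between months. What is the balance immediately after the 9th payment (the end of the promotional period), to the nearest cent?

Promo months 1–9 at r₀ = 0%/12 = 0; months 10+ at r₁ = 25.3%/12 = 0.0210833.
After month 9 (no interest yet): B = $3,620.00 − 9·$275.00 = $1,145.00.

$1,145.00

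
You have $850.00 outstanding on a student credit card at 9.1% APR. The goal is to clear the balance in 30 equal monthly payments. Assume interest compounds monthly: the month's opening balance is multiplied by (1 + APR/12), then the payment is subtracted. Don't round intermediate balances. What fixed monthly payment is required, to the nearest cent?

Monthly rate r = 9.1%/12 = 0.758333% = 0.00758333.
Level-payment amortization: P = B₀·r / (1 − (1+r)^(−n)) = 850.00·0.00758333 / (1 − 1.00758^(−30)).
Denominator 1 − (1+r)^(−30) = 0.202793655.
P = 6.44583 / 0.202793655 ≈ 31.79.

$31.79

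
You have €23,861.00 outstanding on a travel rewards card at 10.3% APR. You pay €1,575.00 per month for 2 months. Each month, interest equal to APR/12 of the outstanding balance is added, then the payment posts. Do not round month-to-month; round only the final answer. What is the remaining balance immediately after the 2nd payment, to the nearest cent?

€21,108.85

Monthly rate r = 10.3%/12 = 0.858333% = 0.00858333.
Each month: B ← B·(1+r) − €1,575.00.
Month 1: interest €204.81; balance after payment €22,490.81.
Month 2: interest €193.05; balance after payment €21,108.85.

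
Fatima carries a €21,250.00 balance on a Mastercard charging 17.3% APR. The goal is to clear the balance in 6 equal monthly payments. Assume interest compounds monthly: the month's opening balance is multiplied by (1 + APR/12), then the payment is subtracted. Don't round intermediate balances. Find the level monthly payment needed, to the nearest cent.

€3,722.50

Monthly rate r = 17.3%/12 = 1.44167% = 0.0144167.
Level-payment amortization: P = B₀·r / (1 − (1+r)^(−n)) = 21250.00·0.0144167 / (1 − 1.01442^(−6)).
Denominator 1 − (1+r)^(−6) = 0.0822978605.
P = 306.354 / 0.0822978605 ≈ 3722.50.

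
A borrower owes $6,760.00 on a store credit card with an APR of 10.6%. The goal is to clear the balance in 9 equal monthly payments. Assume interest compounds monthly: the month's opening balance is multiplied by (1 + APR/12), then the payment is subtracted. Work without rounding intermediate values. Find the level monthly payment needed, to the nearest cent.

Monthly rate r = 10.6%/12 = 0.883333% = 0.00883333.
Level-payment amortization: P = B₀·r / (1 − (1+r)^(−n)) = 6760.00·0.00883333 / (1 − 1.00883^(−9)).
Denominator 1 − (1+r)^(−9) = 0.0760995296.
P = 59.7133 / 0.0760995296 ≈ 784.67.

$784.67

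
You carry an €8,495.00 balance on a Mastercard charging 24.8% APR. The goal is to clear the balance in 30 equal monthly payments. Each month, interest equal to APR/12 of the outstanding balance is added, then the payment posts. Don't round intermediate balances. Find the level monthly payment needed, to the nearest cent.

Monthly rate r = 24.8%/12 = 2.06667% = 0.0206667.
Level-payment amortization: P = B₀·r / (1 − (1+r)^(−n)) = 8495.00·0.0206667 / (1 − 1.02067^(−30)).
Denominator 1 − (1+r)^(−30) = 0.458645127.
P = 175.563 / 0.458645127 ≈ 382.79.

€382.79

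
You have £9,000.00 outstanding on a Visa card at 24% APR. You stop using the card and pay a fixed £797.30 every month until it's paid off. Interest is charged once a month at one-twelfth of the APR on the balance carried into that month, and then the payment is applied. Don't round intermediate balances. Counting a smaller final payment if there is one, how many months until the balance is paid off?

Monthly rate r = 24%/12 = 2% = 0.02.
Recurrence: B ← B·(1+r) − £797.30.
Month 1: interest £180.00; balance after payment £8,382.70.
Month 2: interest £167.65; balance after payment £7,753.05.
Closed form: n = −ln(1 − rB₀/P)/ln(1+r) = −ln(0.77424)/ln(1.02) ≈ 12.921, so the balance reaches zero during payment 13.

13 months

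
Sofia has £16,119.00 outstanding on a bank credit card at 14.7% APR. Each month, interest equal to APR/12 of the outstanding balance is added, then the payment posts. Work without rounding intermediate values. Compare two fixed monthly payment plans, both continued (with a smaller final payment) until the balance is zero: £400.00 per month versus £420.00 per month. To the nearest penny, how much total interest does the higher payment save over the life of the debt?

Monthly rate r = 14.7%/12 = 1.225% = 0.01225.
At £400.00/mo: n = ⌈−ln(1 − rB₀/P)/ln(1+r)⌉ = 56 payments (last £356.99); total interest = total paid − £16,119.00 = £6,237.99.
At £420.00/mo: 53 payments (last £69.61); total interest £5,790.61.
Interest saved = £6,237.99 − £5,790.61 = £447.38.

£447.38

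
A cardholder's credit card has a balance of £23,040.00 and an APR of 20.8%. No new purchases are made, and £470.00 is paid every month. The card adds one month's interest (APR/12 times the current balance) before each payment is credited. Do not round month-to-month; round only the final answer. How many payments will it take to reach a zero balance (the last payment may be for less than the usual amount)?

111 months

Monthly rate r = 20.8%/12 = 1.73333% = 0.0173333.
Recurrence: B ← B·(1+r) − £470.00.
Month 1: interest £399.36; balance after payment £22,969.36.
Month 2: interest £398.14; balance after payment £22,897.50.
Closed form: n = −ln(1 − rB₀/P)/ln(1+r) = −ln(0.1503)/ln(1.01733) ≈ 110.280, so the balance reaches zero during payment 111.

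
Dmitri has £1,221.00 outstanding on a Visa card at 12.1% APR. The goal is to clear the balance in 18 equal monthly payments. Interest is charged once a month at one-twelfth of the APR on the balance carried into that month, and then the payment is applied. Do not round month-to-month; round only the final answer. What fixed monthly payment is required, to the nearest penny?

Monthly rate r = 12.1%/12 = 1.00833% = 0.0100833.
Level-payment amortization: P = B₀·r / (1 − (1+r)^(−n)) = 1221.00·0.0100833 / (1 − 1.01008^(−18)).
Denominator 1 − (1+r)^(−18) = 0.165223323.
P = 12.3117 / 0.165223323 ≈ 74.52.

£74.52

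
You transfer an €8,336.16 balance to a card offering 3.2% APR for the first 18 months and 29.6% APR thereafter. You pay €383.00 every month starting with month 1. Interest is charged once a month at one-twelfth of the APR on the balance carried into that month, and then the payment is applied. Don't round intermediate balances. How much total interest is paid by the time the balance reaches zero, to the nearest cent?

Promo months 1–18 at r₀ = 3.2%/12 = 0.00266667; months 19+ at r₁ = 29.6%/12 = 0.0246667.
After month 18: iterate B ← B·(1+r₀) − €383.00 for 18 months → €1,692.99.
Then at r₁ with €383.00/mo: n₂ = −ln(1 − r₁·B/P)/ln(1+r₁) ≈ 4.74 → 5 more payments.
Total paid = 22·€383.00 + €283.51 = €8,709.51; interest = €8,709.51 − €8,336.16 = €373.35.

€373.35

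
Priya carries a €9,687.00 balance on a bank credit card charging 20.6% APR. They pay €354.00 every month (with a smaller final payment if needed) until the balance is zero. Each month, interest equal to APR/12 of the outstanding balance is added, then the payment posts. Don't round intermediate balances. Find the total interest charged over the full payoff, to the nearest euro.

€3,508

Monthly rate r = 20.6%/12 = 1.71667% = 0.0171667.
Payoff takes n = ⌈−ln(1 − rB₀/P)/ln(1+r)⌉ = ⌈37.273⌉ = 38 payments; the last is €97.12.
Total paid = 37·€354.00 + €97.12 = €13,195.12.
Total interest = total paid − principal = €13,195.12 − €9,687.00 = €3,508.12.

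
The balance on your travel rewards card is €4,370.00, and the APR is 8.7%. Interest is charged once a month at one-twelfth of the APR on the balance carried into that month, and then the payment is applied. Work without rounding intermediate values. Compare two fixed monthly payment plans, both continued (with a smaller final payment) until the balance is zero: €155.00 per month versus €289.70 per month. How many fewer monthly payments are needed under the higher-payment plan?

Monthly rate r = 8.7%/12 = 0.725% = 0.00725.
At €155.00/mo: n = ⌈−ln(1 − rB₀/P)/ln(1+r)⌉ = 32 payments (last €101.48); total interest = total paid − €4,370.00 = €536.48.
At €289.70/mo: 17 payments (last €9.54); total interest €274.74.
Payments saved = 32 − 17 = 15.

15 fewer payments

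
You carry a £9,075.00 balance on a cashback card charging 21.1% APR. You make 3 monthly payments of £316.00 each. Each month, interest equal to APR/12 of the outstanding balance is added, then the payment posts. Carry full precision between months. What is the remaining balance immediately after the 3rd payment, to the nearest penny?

£8,597.41

Monthly rate r = 21.1%/12 = 1.75833% = 0.0175833.
Each month: B ← B·(1+r) − £316.00.
Month 1: interest £159.57; balance after payment £8,918.57.
Month 2: interest £156.82; balance after payment £8,759.39.
Month 3: interest £154.02; balance after payment £8,597.41.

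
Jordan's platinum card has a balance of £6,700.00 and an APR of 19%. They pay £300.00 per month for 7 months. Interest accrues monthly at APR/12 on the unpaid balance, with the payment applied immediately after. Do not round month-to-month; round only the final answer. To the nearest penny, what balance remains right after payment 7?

Monthly rate r = 19%/12 = 1.58333% = 0.0158333.
Each month: B ← B·(1+r) − £300.00.
Month 1: interest £106.08; balance after payment £6,506.08.
Month 2: interest £103.01; balance after payment £6,309.10.
Month 3: interest £99.89; balance after payment £6,108.99.
Month 4: interest £96.73; balance after payment £5,905.72.
Month 5: interest £93.51; balance after payment £5,699.22.
Month 6: interest £90.24; balance after payment £5,489.46.
Month 7: interest £86.92; balance after payment £5,276.38.

£5,276.38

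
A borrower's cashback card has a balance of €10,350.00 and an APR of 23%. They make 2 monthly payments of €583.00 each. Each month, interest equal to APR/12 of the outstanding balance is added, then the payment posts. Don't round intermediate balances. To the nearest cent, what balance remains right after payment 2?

€9,573.38

Monthly rate r = 23%/12 = 1.91667% = 0.0191667.
Each month: B ← B·(1+r) − €583.00.
Month 1: interest €198.37; balance after payment €9,965.38.
Month 2: interest €191.00; balance after payment €9,573.38.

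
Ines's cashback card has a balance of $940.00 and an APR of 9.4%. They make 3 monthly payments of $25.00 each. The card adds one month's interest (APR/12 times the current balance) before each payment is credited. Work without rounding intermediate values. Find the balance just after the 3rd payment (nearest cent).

$886.67

Monthly rate r = 9.4%/12 = 0.783333% = 0.00783333.
Each month: B ← B·(1+r) − $25.00.
Month 1: interest $7.36; balance after payment $922.36.
Month 2: interest $7.23; balance after payment $904.59.
Month 3: interest $7.09; balance after payment $886.67.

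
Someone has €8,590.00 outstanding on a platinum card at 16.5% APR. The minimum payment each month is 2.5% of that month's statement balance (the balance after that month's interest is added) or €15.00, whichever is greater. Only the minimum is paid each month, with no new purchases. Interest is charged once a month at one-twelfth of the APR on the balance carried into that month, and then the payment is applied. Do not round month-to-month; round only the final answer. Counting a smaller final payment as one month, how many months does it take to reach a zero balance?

287 months

Monthly rate r = 16.5%/12 = 1.375% = 0.01375.
While 2.5% of the post-interest balance exceeds €15.00, each month B ← (B·(1+r))·(1 − 0.025), i.e. B shrinks by the factor (1+r)·0.975 = 0.98841.
This holds for months 1–230. Entering month 231 the balance is €587.70; 2.5% of the post-interest balance is now below €15.00, so the flat €15.00 minimum applies from here.
From month 231 a fixed €15.00 at rate r clears €587.70 in 57 more payments. Total: 230 + 57 = 287 months.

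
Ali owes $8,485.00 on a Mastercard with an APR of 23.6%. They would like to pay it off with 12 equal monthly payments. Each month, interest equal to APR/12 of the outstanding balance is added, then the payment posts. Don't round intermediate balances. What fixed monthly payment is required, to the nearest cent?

$800.70

Monthly rate r = 23.6%/12 = 1.96667% = 0.0196667.
Level-payment amortization: P = B₀·r / (1 − (1+r)^(−n)) = 8485.00·0.0196667 / (1 − 1.01967^(−12)).
Denominator 1 − (1+r)^(−12) = 0.208408116.
P = 166.872 / 0.208408116 ≈ 800.70.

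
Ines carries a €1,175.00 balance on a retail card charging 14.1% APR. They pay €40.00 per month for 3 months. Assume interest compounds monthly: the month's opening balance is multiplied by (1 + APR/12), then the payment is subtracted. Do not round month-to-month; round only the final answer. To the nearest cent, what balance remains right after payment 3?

€1,095.49

Monthly rate r = 14.1%/12 = 1.175% = 0.01175.
Each month: B ← B·(1+r) − €40.00.
Month 1: interest €13.81; balance after payment €1,148.81.
Month 2: interest €13.50; balance after payment €1,122.30.
Month 3: interest €13.19; balance after payment €1,095.49.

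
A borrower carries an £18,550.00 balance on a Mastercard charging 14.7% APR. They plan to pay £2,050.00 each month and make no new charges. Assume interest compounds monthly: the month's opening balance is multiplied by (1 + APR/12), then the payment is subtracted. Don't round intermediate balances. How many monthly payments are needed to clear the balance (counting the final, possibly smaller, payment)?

10 payments

Monthly rate r = 14.7%/12 = 1.225% = 0.01225.
Recurrence: B ← B·(1+r) − £2,050.00.
Month 1: interest £227.24; balance after payment £16,727.24.
Month 2: interest £204.91; balance after payment £14,882.15.
Closed form: n = −ln(1 − rB₀/P)/ln(1+r) = −ln(0.88915)/ln(1.01225) ≈ 9.649, so the balance reaches zero during payment 10.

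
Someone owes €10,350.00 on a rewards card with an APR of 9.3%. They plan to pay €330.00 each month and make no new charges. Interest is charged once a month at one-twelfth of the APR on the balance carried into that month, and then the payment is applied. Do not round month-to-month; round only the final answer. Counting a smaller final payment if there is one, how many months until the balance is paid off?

37 payments

Monthly rate r = 9.3%/12 = 0.775% = 0.00775.
Recurrence: B ← B·(1+r) − €330.00.
Month 1: interest €80.21; balance after payment €10,100.21.
Month 2: interest €78.28; balance after payment €9,848.49.
Closed form: n = −ln(1 − rB₀/P)/ln(1+r) = −ln(0.75693)/ln(1.00775) ≈ 36.072, so the balance reaches zero during payment 37.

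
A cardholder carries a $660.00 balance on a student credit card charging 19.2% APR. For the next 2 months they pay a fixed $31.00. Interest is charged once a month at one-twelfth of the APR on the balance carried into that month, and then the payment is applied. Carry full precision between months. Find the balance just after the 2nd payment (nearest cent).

Monthly rate r = 19.2%/12 = 1.6% = 0.016.
Each month: B ← B·(1+r) − $31.00.
Month 1: interest $10.56; balance after payment $639.56.
Month 2: interest $10.23; balance after payment $618.79.

$618.79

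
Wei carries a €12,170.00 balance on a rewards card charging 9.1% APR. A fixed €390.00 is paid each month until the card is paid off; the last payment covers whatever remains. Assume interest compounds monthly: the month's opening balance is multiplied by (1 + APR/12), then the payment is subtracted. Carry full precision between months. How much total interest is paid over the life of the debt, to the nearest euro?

Monthly rate r = 9.1%/12 = 0.758333% = 0.00758333.
Payoff takes n = ⌈−ln(1 − rB₀/P)/ln(1+r)⌉ = ⌈35.742⌉ = 36 payments; the last is €289.82.
Total paid = 35·€390.00 + €289.82 = €13,939.82.
Total interest = total paid − principal = €13,939.82 − €12,170.00 = €1,769.82.

€1,770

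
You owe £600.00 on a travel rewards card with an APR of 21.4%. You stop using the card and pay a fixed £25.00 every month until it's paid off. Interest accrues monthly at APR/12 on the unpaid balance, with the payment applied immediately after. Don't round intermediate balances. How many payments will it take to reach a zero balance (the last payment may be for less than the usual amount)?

32 months

Monthly rate r = 21.4%/12 = 1.78333% = 0.0178333.
Recurrence: B ← B·(1+r) − £25.00.
Month 1: interest £10.70; balance after payment £585.70.
Month 2: interest £10.44; balance after payment £571.14.
Closed form: n = −ln(1 − rB₀/P)/ln(1+r) = −ln(0.572)/ln(1.01783) ≈ 31.603, so the balance reaches zero during payment 32.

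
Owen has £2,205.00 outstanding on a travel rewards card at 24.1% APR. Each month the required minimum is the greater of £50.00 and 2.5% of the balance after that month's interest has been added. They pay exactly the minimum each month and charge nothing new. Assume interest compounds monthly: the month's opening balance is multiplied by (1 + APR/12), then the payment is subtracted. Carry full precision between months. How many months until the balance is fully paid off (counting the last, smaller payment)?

100 months

Monthly rate r = 24.1%/12 = 2.00833% = 0.0200833.
While 2.5% of the post-interest balance exceeds £50.00, each month B ← (B·(1+r))·(1 − 0.025), i.e. B shrinks by the factor (1+r)·0.975 = 0.99458.
This holds for months 1–22. Entering month 23 the balance is £1,956.57; 2.5% of the post-interest balance is now below £50.00, so the flat £50.00 minimum applies from here.
From month 23 a fixed £50.00 at rate r clears £1,956.57 in 78 more payments. Total: 22 + 78 = 100 months.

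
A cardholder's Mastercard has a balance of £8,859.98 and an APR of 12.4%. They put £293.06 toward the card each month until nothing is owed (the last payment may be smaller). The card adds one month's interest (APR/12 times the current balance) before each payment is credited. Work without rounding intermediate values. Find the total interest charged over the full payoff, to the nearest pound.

Monthly rate r = 12.4%/12 = 1.03333% = 0.0103333.
Payoff takes n = ⌈−ln(1 − rB₀/P)/ln(1+r)⌉ = ⌈36.434⌉ = 37 payments; the last is £127.59.
Total paid = 36·£293.06 + £127.59 = £10,677.75.
Total interest = total paid − principal = £10,677.75 − £8,859.98 = £1,817.77.

£1,818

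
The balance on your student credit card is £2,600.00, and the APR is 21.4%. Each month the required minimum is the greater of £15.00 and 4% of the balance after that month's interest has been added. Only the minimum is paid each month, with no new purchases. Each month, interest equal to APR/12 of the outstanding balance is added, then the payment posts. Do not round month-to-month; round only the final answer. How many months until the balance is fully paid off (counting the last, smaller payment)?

Monthly rate r = 21.4%/12 = 1.78333% = 0.0178333.
While 4% of the post-interest balance exceeds £15.00, each month B ← (B·(1+r))·(1 − 0.04), i.e. B shrinks by the factor (1+r)·0.96 = 0.97712.
This holds for months 1–85. Entering month 86 the balance is £363.53; 4% of the post-interest balance is now below £15.00, so the flat £15.00 minimum applies from here.
From month 86 a fixed £15.00 at rate r clears £363.53 in 33 more payments. Total: 85 + 33 = 118 months.

118 months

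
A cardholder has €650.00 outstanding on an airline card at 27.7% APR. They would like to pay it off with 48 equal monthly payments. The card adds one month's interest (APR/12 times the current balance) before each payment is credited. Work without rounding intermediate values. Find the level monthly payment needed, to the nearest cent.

€22.54

Monthly rate r = 27.7%/12 = 2.30833% = 0.0230833.
Level-payment amortization: P = B₀·r / (1 − (1+r)^(−n)) = 650.00·0.0230833 / (1 − 1.02308^(−48)).
Denominator 1 − (1+r)^(−48) = 0.665595949.
P = 15.0042 / 0.665595949 ≈ 22.54.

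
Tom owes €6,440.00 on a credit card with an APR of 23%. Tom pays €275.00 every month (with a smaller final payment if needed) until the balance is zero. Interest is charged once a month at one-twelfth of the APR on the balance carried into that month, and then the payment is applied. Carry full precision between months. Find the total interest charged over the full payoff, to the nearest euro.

Monthly rate r = 23%/12 = 1.91667% = 0.0191667.
Payoff takes n = ⌈−ln(1 − rB₀/P)/ln(1+r)⌉ = ⌈31.379⌉ = 32 payments; the last is €104.92.
Total paid = 31·€275.00 + €104.92 = €8,629.92.
Total interest = total paid − principal = €8,629.92 − €6,440.00 = €2,189.92.

€2,190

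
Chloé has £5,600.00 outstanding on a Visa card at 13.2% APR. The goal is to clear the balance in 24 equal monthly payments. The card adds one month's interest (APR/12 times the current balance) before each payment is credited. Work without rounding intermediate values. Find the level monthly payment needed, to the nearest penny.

Monthly rate r = 13.2%/12 = 1.1% = 0.011.
Level-payment amortization: P = B₀·r / (1 − (1+r)^(−n)) = 5600.00·0.011 / (1 − 1.011^(−24)).
Denominator 1 − (1+r)^(−24) = 0.230918675.
P = 61.6 / 0.230918675 ≈ 266.76.

£266.76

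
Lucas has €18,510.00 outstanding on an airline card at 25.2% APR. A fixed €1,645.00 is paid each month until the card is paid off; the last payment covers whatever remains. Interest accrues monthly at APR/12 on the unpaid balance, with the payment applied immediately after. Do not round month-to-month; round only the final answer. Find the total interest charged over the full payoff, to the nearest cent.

€2,828.33

Monthly rate r = 25.2%/12 = 2.1% = 0.021.
Payoff takes n = ⌈−ln(1 − rB₀/P)/ln(1+r)⌉ = ⌈12.971⌉ = 13 payments; the last is €1,598.33.
Total paid = 12·€1,645.00 + €1,598.33 = €21,338.33.
Total interest = total paid − principal = €21,338.33 − €18,510.00 = €2,828.33.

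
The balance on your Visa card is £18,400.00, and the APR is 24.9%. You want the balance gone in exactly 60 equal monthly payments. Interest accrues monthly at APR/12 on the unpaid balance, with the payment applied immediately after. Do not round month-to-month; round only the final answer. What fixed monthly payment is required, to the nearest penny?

£538.99

Monthly rate r = 24.9%/12 = 2.075% = 0.02075.
Level-payment amortization: P = B₀·r / (1 − (1+r)^(−n)) = 18400.00·0.02075 / (1 − 1.02075^(−60)).
Denominator 1 − (1+r)^(−60) = 0.708366987.
P = 381.8 / 0.708366987 ≈ 538.99.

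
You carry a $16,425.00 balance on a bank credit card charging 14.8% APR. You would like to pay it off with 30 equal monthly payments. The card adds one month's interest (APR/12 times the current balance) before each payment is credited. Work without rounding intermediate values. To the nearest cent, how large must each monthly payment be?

$658.35

Monthly rate r = 14.8%/12 = 1.23333% = 0.0123333.
Level-payment amortization: P = B₀·r / (1 − (1+r)^(−n)) = 16425.00·0.0123333 / (1 − 1.01233^(−30)).
Denominator 1 − (1+r)^(−30) = 0.307700713.
P = 202.575 / 0.307700713 ≈ 658.35.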